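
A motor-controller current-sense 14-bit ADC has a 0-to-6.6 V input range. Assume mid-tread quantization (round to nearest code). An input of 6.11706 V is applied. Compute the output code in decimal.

code 15185

LSB = 6.6 V / 16384 = 402.83 µV.
(6.11706 − 0) / 0.000402832 = 15185.138 LSBs.
So the output code is 15185.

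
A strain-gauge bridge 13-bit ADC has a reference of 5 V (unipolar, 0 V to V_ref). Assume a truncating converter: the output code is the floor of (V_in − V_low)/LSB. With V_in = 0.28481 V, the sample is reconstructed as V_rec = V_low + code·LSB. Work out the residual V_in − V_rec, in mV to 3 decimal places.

Step size: 5 V ÷ 2^13 = 0.610 mV.
Scaled input = 466.6327 LSBs, so code = 466.
Code 466 maps back to 0 + 466×0.000610352 V = 0.28442383 V.
V_in − V_rec = 0.000386172 V = 0.386 mV.

0.386 mV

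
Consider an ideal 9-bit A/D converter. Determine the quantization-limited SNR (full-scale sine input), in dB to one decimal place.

55.9 dB

SNR ≈ 6.02·N + 1.76 dB = 6.02·9 + 1.76 = 55.94 dB.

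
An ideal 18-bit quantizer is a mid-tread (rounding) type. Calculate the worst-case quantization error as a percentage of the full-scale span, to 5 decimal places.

0.00019 %

Rounding → worst-case error = ½ LSB = V_FS/2^19, so 100/524288 = 0.000190735 % of full scale.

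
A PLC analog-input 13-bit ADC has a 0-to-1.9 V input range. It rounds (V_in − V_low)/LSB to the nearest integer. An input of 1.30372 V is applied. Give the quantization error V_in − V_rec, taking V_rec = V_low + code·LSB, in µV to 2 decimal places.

21.27 µV

LSB = 1.9/2^13 = 231.93 µV.
(V_in − V_low)/LSB = (1.30372 − 0)/0.000231934 = 5621.0917 → code 5621 (round).
Reconstructed: 1.3036987 V.
V_in − V_rec = 2.12695e-05 V = 21.27 µV.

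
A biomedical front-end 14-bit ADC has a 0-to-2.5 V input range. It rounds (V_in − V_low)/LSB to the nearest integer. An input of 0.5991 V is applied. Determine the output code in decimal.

code 3926

With 16384 levels over 2.5 V, one step is 152.59 µV.
(0.5991 − 0) / 0.000152588 = 3926.262 LSBs.
round(3926.262) = 3926.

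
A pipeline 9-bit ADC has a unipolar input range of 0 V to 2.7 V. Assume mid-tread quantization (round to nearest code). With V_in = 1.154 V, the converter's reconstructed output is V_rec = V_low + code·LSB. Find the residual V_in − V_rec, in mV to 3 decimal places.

One LSB is 2.7 V / 512 = 5.273 mV.
(V_in − V_low)/LSB = (1.154 − 0)/0.00527344 = 218.8326 → code 219 (round).
Reconstructed: 1.1548828 V.
Difference: -0.000882813 V → -0.883 mV.

-0.883 mV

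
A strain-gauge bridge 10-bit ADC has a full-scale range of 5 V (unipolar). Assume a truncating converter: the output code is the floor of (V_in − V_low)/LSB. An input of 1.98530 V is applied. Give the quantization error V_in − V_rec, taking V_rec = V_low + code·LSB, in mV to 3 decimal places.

2.878 mV

One LSB is 5 V / 1024 = 4.883 mV.
(1.98530 − 0)/0.00488281 = 406.5894; ⌊·⌋ gives code 406.
V_rec = 0 + 406·0.00488281 = 1.9824219 V.
V_in − V_rec = 0.00287813 V = 2.878 mV.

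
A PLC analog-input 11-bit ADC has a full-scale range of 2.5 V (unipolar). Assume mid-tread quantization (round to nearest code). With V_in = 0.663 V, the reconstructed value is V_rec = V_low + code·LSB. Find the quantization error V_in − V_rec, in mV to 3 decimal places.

0.158 mV

LSB = 2.5/2^11 = 1.221 mV.
(0.663 − 0)/0.0012207 = 543.1296; round gives code 543.
Reconstructed: 0.6628418 V.
Error = 0.663 − 0.6628418 = 0.000158203 V = 0.158 mV.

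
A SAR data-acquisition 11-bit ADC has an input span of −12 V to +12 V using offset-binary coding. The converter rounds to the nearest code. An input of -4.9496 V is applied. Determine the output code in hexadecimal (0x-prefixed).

code 0x25A (decimal 602)

With 2048 levels over 24 V, one step is 11.719 mV.
(-4.9496 − (−12)) / 0.0117188 = 601.634 LSBs.
Round → code 602.
In hexadecimal (0x-prefixed): 0x25A.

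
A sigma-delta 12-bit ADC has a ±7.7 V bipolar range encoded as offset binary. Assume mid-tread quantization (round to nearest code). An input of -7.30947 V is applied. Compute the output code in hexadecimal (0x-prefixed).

code 0x68 (decimal 104)

LSB = 15.4 V / 4096 = 3.760 mV.
(V_in − V_low)/LSB = (-7.30947 − (−7.7)) / 0.00375977 = 103.871.
round(103.871) = 104.
In hexadecimal (0x-prefixed): 0x68.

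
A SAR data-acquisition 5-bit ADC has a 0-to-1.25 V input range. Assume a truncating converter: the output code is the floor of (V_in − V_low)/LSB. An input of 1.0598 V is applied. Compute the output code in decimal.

code 27

LSB = 1.25 V / 32 = 39.062 mV.
Input sits at 27.131 steps above V_low.
So the output code is 27.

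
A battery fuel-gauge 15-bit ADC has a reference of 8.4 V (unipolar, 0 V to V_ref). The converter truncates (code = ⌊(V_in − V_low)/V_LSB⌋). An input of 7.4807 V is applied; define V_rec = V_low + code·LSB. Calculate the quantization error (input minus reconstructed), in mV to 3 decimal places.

One LSB is 8.4 V / 32768 = 256.35 µV.
(V_in − V_low)/LSB = (7.4807 − 0)/0.000256348 = 29181.8545 → code 29181 (floor).
Reconstructed: 7.480481 V.
Error = 7.4807 − 7.480481 = 0.000219043 V = 0.219 mV.

0.219 mV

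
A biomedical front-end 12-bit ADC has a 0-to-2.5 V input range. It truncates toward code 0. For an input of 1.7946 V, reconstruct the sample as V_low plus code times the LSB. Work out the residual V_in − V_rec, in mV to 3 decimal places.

Step size: 2.5 V ÷ 2^12 = 0.610 mV.
(V_in − V_low)/LSB = (1.7946 − 0)/0.000610352 = 2940.2726 → code 2940 (floor).
V_rec = 0 + 2940·0.000610352 = 1.7944336 V.
Difference: 0.000166406 V → 0.166 mV.

0.166 mV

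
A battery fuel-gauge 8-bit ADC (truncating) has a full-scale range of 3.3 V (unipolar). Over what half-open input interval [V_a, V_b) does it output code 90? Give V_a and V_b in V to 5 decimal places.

LSB = 3.3/2^8 = 12.891 mV.
V_a = V_low + 90·LSB = 1.16016 V; V_b = V_low + 91·LSB = 1.17305 V.

[1.16016 V, 1.17305 V)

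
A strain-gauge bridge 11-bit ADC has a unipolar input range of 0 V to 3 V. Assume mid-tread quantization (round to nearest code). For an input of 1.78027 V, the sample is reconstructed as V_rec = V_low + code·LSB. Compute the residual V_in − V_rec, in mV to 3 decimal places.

0.485 mV

Step size: 3 V ÷ 2^11 = 1.465 mV.
(1.78027 − 0)/0.00146484 = 1215.3310; round gives code 1215.
Reconstructed: 1.7797852 V.
V_in − V_rec = 0.000484844 V = 0.485 mV.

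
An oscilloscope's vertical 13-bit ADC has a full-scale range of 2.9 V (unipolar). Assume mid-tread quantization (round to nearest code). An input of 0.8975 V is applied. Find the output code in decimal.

code 2535

Full-scale span = 2.9 V; LSB = 2.9/2^13 = 354.00 µV.
(0.8975 − 0) / 0.000354004 = 2535.283 LSBs.
round(2535.283) = 2535.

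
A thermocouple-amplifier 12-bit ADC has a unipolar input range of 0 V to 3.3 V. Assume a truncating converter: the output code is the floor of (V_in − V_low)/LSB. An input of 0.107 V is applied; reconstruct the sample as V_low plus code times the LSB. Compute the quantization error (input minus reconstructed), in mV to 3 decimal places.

LSB = 3.3/2^12 = 0.806 mV.
Scaled input = 132.8097 LSBs, so code = 132.
V_rec = 0 + 132·0.000805664 = 0.10634766 V.
Difference: 0.000652344 V → 0.652 mV.

0.652 mV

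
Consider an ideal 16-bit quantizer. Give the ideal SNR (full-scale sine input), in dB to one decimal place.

98.1 dB

SNR ≈ 6.02·N + 1.76 dB = 6.02·16 + 1.76 = 98.08 dB.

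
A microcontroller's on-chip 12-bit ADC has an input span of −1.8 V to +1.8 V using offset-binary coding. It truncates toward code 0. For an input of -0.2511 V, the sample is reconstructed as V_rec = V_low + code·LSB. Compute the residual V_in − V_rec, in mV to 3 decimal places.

LSB = 3.6/2^12 = 0.879 mV.
Scaled input = 1762.3040 LSBs, so code = 1762.
V_rec = (−1.8) + 1762·0.000878906 = -0.25136719 V.
V_in − V_rec = 0.000267188 V = 0.267 mV.

0.267 mV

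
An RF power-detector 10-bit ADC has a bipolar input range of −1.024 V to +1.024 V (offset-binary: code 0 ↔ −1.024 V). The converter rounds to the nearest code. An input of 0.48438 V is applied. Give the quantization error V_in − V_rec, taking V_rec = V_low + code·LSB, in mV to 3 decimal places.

Step size: 2.048 V ÷ 2^10 = 2.000 mV.
(V_in − V_low)/LSB = (0.48438 − (−1.024))/0.002 = 754.1900 → code 754 (round).
Reconstructed: 0.484 V.
V_in − V_rec = 0.00038 V = 0.380 mV.

0.380 mV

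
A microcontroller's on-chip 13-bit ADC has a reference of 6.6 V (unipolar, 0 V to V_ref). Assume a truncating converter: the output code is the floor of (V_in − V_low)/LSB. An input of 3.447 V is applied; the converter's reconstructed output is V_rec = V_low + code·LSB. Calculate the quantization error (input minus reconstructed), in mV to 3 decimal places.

0.369 mV

LSB = 6.6/2^13 = 0.806 mV.
(V_in − V_low)/LSB = (3.447 − 0)/0.000805664 = 4278.4582 → code 4278 (floor).
V_rec = 0 + 4278·0.000805664 = 3.4466309 V.
Error = 3.447 − 3.4466309 = 0.000369141 V = 0.369 mV.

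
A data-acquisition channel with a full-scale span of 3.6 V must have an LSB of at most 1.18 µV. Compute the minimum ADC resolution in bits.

22 bits

Number of steps required ≥ 3.6 V / 1.18 µV = 3050847.46.
Need 2^N ≥ 3050847.46; 2^21 = 2097152, 2^22 = 4194304.
Minimum N = 22.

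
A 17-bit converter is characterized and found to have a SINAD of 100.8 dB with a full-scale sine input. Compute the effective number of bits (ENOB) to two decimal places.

ENOB = (SINAD − 1.76) / 6.02 = (100.8 − 1.76)/6.02 = 16.452.

16.45 bits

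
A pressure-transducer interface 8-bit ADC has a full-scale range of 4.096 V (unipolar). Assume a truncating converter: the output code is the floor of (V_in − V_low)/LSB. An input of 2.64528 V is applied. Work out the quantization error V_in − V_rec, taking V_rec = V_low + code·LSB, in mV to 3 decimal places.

One LSB is 4.096 V / 256 = 16.000 mV.
Scaled input = 165.3300 LSBs, so code = 165.
V_rec = 0 + 165·0.016 = 2.64 V.
Difference: 0.00528 V → 5.280 mV.

5.280 mV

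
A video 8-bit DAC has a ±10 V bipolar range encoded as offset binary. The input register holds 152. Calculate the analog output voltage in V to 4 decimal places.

1.8750 V

LSB = 20 V / 2^8 = 78.125 mV.
V_out = (−10) + 152 × 0.078125 V = 1.875 V.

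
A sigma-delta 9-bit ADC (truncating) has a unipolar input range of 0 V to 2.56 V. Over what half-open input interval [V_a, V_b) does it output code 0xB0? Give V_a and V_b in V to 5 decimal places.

LSB = 2.56/2^9 = 5.000 mV.
Code 0xB0 = 176 decimal.
V_a = V_low + 176·LSB = 0.88 V; V_b = V_low + 177·LSB = 0.885 V.

[0.88000 V, 0.88500 V)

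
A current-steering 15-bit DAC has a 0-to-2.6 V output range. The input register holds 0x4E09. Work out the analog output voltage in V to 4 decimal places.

LSB = 2.6 V / 2^15 = 79.35 µV.
Code 0x4E09 = 19977 decimal.
V_out = 0 + 19977 × 7.93457e-05 V = 1.58509 V.

1.5851 V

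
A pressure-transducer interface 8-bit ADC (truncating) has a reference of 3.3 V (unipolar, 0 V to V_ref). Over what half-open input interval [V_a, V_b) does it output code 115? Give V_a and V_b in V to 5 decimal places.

[1.48242 V, 1.49531 V)

LSB = 3.3/2^8 = 12.891 mV.
V_a = V_low + 115·LSB = 1.48242 V; V_b = V_low + 116·LSB = 1.49531 V.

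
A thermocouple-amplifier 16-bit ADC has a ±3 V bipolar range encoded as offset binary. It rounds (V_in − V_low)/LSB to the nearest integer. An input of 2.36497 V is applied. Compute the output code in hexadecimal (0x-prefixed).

With 65536 levels over 6 V, one step is 91.55 µV.
Input sits at 58599.779 steps above V_low.
round(58599.779) = 58600.
In hexadecimal (0x-prefixed): 0xE4E8.

code 0xE4E8 (decimal 58600)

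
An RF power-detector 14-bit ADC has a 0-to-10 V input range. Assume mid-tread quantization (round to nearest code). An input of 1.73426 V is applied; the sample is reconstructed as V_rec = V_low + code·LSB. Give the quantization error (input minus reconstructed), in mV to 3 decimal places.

0.251 mV

LSB = 10/2^14 = 0.610 mV.
Scaled input = 2841.4116 LSBs, so code = 2841.
Code 2841 maps back to 0 + 2841×0.000610352 V = 1.7340088 V.
Error = 1.73426 − 1.7340088 = 0.000251211 V = 0.251 mV.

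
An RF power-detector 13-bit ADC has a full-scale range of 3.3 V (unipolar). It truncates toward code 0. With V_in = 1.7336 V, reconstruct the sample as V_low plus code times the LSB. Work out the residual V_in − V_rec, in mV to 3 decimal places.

0.214 mV

LSB = 3.3/2^13 = 402.83 µV.
(V_in − V_low)/LSB = (1.7336 − 0)/0.000402832 = 4303.5307 → code 4303 (floor).
V_rec = 0 + 4303·0.000402832 = 1.7333862 V.
Error = 1.7336 − 1.7333862 = 0.00021377 V = 0.214 mV.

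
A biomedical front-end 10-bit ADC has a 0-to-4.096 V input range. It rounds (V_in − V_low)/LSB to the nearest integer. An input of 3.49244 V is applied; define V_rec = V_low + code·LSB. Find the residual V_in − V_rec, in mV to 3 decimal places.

0.440 mV

Step size: 4.096 V ÷ 2^10 = 4.000 mV.
(V_in − V_low)/LSB = (3.49244 − 0)/0.004 = 873.1100 → code 873 (round).
Code 873 maps back to 0 + 873×0.004 V = 3.492 V.
Difference: 0.00044 V → 0.440 mV.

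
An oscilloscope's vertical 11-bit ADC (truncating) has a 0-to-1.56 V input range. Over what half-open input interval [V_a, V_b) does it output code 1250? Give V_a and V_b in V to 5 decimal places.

[0.95215 V, 0.95291 V)

LSB = 1.56/2^11 = 0.762 mV.
V_a = V_low + 1250·LSB = 0.952148 V; V_b = V_low + 1251·LSB = 0.95291 V.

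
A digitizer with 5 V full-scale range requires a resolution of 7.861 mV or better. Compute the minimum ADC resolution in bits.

10 bits

Number of steps required ≥ 5 V / 7.861 mV = 636.05.
Need 2^N ≥ 636.05; 2^9 = 512, 2^10 = 1024.
Minimum N = 10.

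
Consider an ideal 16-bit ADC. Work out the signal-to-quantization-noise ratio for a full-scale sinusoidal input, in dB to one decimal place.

SNR ≈ 6.02·N + 1.76 dB = 6.02·16 + 1.76 = 98.08 dB.

98.1 dB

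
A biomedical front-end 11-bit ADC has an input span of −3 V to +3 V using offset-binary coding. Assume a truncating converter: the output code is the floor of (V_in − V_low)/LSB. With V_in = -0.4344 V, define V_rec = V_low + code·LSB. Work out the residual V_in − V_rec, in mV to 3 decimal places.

LSB = 6/2^11 = 2.930 mV.
Scaled input = 875.7248 LSBs, so code = 875.
Code 875 maps back to (−3) + 875×0.00292969 V = -0.43652344 V.
Difference: 0.00212344 V → 2.123 mV.

2.123 mV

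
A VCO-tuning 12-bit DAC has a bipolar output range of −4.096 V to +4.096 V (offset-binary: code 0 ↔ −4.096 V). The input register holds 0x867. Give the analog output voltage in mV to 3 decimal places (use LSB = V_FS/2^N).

LSB = 8.192 V / 2^12 = 2.000 mV.
Code 0x867 = 2151 decimal.
V_out = (−4.096) + 2151 × 0.002 V = 0.206 V.
= 206.000 mV.

206.000 mV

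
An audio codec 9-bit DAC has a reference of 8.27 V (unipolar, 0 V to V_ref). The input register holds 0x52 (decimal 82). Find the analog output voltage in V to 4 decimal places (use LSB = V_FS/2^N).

1.3245 V

LSB = 8.27 V / 2^9 = 16.152 mV.
Code 0x52 = 82 decimal.
V_out = 0 + 82 × 0.0161523 V = 1.32449 V.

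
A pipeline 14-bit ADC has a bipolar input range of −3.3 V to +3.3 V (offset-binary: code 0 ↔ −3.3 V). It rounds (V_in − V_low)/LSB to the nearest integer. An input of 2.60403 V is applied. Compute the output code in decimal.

code 14656

Full-scale span = 6.6 V; LSB = 6.6/2^14 = 402.83 µV.
(2.60403 − (−3.3)) / 0.000402832 = 14656.307 LSBs.
round(14656.307) = 14656.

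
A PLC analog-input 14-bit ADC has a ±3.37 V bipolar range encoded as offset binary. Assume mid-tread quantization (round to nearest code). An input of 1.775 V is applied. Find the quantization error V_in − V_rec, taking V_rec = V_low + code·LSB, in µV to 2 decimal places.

-91.55 µV

One LSB is 6.74 V / 16384 = 411.38 µV.
Scaled input = 12506.7774 LSBs, so code = 12507.
Code 12507 maps back to (−3.37) + 12507×0.000411377 V = 1.7750916 V.
Error = 1.775 − 1.7750916 = -9.15527e-05 V = -91.55 µV.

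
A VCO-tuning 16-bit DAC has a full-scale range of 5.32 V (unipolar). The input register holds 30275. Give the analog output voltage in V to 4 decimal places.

2.4576 V

LSB = 5.32 V / 2^16 = 81.18 µV.
V_out = 0 + 30275 × 8.11768e-05 V = 2.45763 V.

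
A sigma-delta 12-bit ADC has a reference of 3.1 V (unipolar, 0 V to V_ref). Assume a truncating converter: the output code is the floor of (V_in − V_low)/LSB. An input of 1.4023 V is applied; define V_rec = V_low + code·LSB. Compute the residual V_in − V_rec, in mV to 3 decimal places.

Step size: 3.1 V ÷ 2^12 = 0.757 mV.
(1.4023 − 0)/0.000756836 = 1852.8454; ⌊·⌋ gives code 1852.
Code 1852 maps back to 0 + 1852×0.000756836 V = 1.4016602 V.
V_in − V_rec = 0.000639844 V = 0.640 mV.

0.640 mV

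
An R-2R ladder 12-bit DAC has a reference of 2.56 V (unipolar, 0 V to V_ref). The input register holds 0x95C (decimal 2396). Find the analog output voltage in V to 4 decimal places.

1.4975 V

LSB = 2.56 V / 2^12 = 0.625 mV.
Code 0x95C = 2396 decimal.
V_out = 0 + 2396 × 0.000625 V = 1.4975 V.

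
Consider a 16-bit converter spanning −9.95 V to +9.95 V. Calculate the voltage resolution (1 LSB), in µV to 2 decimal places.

Full-scale span = 19.9 V.
LSB = 19.9 / 2^16 = 19.9 / 65536 = 0.00030365 V = 303.65 µV.

303.65 µV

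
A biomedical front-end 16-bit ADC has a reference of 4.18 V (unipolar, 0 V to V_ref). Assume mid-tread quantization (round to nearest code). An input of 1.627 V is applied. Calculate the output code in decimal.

code 25509

LSB = 4.18 V / 65536 = 63.78 µV.
(1.627 − 0) / 6.37817e-05 = 25508.869 LSBs.
So the output code is 25509.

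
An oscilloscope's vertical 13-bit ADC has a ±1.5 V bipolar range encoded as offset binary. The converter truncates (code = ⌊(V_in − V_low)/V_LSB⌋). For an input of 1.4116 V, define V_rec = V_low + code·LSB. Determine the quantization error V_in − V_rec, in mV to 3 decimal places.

One LSB is 3 V / 8192 = 366.21 µV.
(V_in − V_low)/LSB = (1.4116 − (−1.5))/0.000366211 = 7950.6091 → code 7950 (floor).
Reconstructed: 1.411377 V.
V_in − V_rec = 0.000223047 V = 0.223 mV.

0.223 mV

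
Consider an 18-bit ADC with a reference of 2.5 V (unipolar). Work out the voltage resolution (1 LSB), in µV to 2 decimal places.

9.54 µV

Full-scale span = 2.5 V.
LSB = 2.5 / 2^18 = 2.5 / 262144 = 9.53674e-06 V = 9.54 µV.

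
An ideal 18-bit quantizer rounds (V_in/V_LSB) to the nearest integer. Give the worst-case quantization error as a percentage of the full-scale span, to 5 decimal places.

0.00019 %

Rounding → worst-case error = ½ LSB = V_FS/2^19, so 100/524288 = 0.000190735 % of full scale.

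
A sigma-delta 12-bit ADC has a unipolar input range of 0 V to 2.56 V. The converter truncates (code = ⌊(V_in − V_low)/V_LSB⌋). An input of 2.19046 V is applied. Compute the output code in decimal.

code 3504

With 4096 levels over 2.56 V, one step is 0.625 mV.
Input sits at 3504.736 steps above V_low.
So the output code is 3504.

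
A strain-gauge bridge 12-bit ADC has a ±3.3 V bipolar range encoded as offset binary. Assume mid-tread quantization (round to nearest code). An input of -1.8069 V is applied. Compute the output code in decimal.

code 927

Full-scale span = 6.6 V; LSB = 6.6/2^12 = 1.611 mV.
(V_in − V_low)/LSB = (-1.8069 − (−3.3)) / 0.00161133 = 926.627.
round(926.627) = 927.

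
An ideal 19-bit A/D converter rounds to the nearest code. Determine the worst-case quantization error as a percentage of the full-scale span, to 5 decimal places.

Rounding → worst-case error = ½ LSB = V_FS/2^20, so 100/1048576 = 9.53674e-05 % of full scale.

0.00010 %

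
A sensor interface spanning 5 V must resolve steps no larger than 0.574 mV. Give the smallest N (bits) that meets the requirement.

Number of steps required ≥ 5 V / 0.574 mV = 8710.80.
Need 2^N ≥ 8710.80; 2^13 = 8192, 2^14 = 16384.
Minimum N = 14.

14 bits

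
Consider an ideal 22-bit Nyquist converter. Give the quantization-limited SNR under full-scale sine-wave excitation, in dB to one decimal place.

134.2 dB

SNR ≈ 6.02·N + 1.76 dB = 6.02·22 + 1.76 = 134.20 dB.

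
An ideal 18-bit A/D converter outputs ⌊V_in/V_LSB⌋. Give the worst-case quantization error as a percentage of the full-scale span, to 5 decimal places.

0.00038 %

Truncating → worst-case error = 1 LSB = V_FS/2^18, so 100/262144 = 0.00038147 % of full scale.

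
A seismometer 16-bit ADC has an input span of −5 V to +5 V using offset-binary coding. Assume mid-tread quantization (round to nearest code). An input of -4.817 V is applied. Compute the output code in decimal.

LSB = 10 V / 65536 = 152.59 µV.
(V_in − V_low)/LSB = (-4.817 − (−5)) / 0.000152588 = 1199.309.
So the output code is 1199.

code 1199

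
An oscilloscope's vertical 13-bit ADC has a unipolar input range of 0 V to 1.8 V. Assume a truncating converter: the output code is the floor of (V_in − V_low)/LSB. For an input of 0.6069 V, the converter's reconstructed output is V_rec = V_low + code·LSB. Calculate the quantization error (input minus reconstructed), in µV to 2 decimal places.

LSB = 1.8/2^13 = 219.73 µV.
(V_in − V_low)/LSB = (0.6069 − 0)/0.000219727 = 2762.0693 → code 2762 (floor).
Reconstructed: 0.60688477 V.
Difference: 1.52344e-05 V → 15.23 µV.

15.23 µV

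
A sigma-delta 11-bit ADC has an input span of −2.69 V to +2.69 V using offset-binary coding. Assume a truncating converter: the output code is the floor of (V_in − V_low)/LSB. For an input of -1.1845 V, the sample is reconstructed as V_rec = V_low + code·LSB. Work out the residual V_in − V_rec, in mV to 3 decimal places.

0.256 mV

One LSB is 5.38 V / 2048 = 2.627 mV.
(V_in − V_low)/LSB = (-1.1845 − (−2.69))/0.00262695 = 573.0974 → code 573 (floor).
Code 573 maps back to (−2.69) + 573×0.00262695 V = -1.1847559 V.
Difference: 0.000255859 V → 0.256 mV.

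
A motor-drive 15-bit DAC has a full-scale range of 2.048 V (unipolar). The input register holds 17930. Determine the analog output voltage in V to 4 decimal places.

LSB = 2.048 V / 2^15 = 62.50 µV.
V_out = 0 + 17930 × 6.25e-05 V = 1.12062 V.

1.1206 V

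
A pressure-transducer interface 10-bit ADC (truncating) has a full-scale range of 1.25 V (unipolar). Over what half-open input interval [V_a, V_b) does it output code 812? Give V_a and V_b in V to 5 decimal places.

LSB = 1.25/2^10 = 1.221 mV.
V_a = V_low + 812·LSB = 0.991211 V; V_b = V_low + 813·LSB = 0.992432 V.

[0.99121 V, 0.99243 V)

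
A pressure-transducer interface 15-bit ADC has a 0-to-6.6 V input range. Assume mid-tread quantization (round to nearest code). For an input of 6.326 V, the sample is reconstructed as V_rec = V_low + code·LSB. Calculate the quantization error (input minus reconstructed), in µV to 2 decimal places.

-74.22 µV

One LSB is 6.6 V / 32768 = 201.42 µV.
(V_in − V_low)/LSB = (6.326 − 0)/0.000201416 = 31407.6315 → code 31408 (round).
Reconstructed: 6.3260742 V.
Error = 6.326 − 6.3260742 = -7.42187e-05 V = -74.22 µV.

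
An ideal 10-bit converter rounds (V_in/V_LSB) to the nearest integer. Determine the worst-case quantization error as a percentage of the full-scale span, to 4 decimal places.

0.0488 %

Rounding → worst-case error = ½ LSB = V_FS/2^11, so 100/2048 = 0.0488281 % of full scale.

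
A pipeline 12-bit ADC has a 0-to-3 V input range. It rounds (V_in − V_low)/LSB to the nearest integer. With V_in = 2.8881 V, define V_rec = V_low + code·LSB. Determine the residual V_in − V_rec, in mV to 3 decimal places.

0.161 mV

Step size: 3 V ÷ 2^12 = 0.732 mV.
(V_in − V_low)/LSB = (2.8881 − 0)/0.000732422 = 3943.2192 → code 3943 (round).
Code 3943 maps back to 0 + 3943×0.000732422 V = 2.8879395 V.
V_in − V_rec = 0.000160547 V = 0.161 mV.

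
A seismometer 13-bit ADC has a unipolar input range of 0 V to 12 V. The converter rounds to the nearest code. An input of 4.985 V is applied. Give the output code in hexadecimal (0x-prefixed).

code 0xD4B (decimal 3403)

Full-scale span = 12 V; LSB = 12/2^13 = 1.465 mV.
Input sits at 3403.093 steps above V_low.
Round → code 3403.
In hexadecimal (0x-prefixed): 0xD4B.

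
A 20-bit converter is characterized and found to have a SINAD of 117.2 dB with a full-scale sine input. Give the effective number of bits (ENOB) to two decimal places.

19.18 bits

ENOB = (SINAD − 1.76) / 6.02 = (117.2 − 1.76)/6.02 = 19.176.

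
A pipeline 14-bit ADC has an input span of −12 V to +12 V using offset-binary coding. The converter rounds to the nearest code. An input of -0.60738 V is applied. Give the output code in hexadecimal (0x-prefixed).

code 0x1E61 (decimal 7777)

With 16384 levels over 24 V, one step is 1.465 mV.
(V_in − V_low)/LSB = (-0.60738 − (−12)) / 0.00146484 = 7777.362.
round(7777.362) = 7777.
In hexadecimal (0x-prefixed): 0x1E61.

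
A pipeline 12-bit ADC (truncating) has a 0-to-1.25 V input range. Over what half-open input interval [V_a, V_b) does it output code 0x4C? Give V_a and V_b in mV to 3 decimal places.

[23.193 mV, 23.499 mV)

LSB = 1.25/2^12 = 305.18 µV.
Code 0x4C = 76 decimal.
V_a = V_low + 76·LSB = 0.0231934 V; V_b = V_low + 77·LSB = 0.0234985 V.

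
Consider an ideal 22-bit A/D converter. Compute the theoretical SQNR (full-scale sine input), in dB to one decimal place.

SNR ≈ 6.02·N + 1.76 dB = 6.02·22 + 1.76 = 134.20 dB.

134.2 dB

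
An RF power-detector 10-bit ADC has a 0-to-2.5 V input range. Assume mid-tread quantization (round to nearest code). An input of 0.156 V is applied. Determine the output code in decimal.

code 64

With 1024 levels over 2.5 V, one step is 2.441 mV.
Input sits at 63.898 steps above V_low.
So the output code is 64.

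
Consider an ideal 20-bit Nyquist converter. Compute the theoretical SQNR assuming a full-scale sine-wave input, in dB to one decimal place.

122.2 dB

SNR ≈ 6.02·N + 1.76 dB = 6.02·20 + 1.76 = 122.16 dB.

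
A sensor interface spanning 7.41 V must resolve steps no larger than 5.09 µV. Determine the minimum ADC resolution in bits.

Number of steps required ≥ 7.41 V / 5.09 µV = 1455795.68.
Need 2^N ≥ 1455795.68; 2^20 = 1048576, 2^21 = 2097152.
Minimum N = 21.

21 bits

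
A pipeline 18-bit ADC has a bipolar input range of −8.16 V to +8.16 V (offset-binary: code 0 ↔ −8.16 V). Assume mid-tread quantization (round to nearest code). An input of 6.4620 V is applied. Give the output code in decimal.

LSB = 16.32 V / 262144 = 62.26 µV.
(V_in − V_low)/LSB = (6.4620 − (−8.16)) / 6.22559e-05 = 234869.459.
So the output code is 234869.

code 234869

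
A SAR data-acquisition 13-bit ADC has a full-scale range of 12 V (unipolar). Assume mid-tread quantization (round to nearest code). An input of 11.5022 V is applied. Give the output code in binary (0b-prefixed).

code 0b1111010101100 (decimal 7852)

With 8192 levels over 12 V, one step is 1.465 mV.
(V_in − V_low)/LSB = (11.5022 − 0) / 0.00146484 = 7852.169.
Round → code 7852.
In binary (0b-prefixed): 0b1111010101100.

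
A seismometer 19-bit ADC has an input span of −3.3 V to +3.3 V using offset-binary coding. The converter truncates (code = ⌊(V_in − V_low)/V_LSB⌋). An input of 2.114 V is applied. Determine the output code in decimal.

LSB = 6.6 V / 524288 = 12.59 µV.
Input sits at 430075.035 steps above V_low.
So the output code is 430075.

code 430075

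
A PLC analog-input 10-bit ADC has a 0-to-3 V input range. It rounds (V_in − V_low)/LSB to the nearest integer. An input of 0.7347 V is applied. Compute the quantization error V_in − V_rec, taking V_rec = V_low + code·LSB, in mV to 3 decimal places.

-0.652 mV

LSB = 3/2^10 = 2.930 mV.
(0.7347 − 0)/0.00292969 = 250.7776; round gives code 251.
Code 251 maps back to 0 + 251×0.00292969 V = 0.73535156 V.
Difference: -0.000651563 V → -0.652 mV.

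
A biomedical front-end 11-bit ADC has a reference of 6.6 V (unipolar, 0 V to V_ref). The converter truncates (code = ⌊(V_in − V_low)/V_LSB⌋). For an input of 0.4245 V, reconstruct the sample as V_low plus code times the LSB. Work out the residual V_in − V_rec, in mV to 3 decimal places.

LSB = 6.6/2^11 = 3.223 mV.
(V_in − V_low)/LSB = (0.4245 − 0)/0.00322266 = 131.7236 → code 131 (floor).
V_rec = 0 + 131·0.00322266 = 0.42216797 V.
Error = 0.4245 − 0.42216797 = 0.00233203 V = 2.332 mV.

2.332 mV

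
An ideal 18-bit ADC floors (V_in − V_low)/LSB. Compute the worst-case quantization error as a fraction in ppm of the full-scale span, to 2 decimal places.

3.81 ppm

Truncating → worst-case error = 1 LSB = V_FS/2^18, so 1e+06/262144 = 3.8147 ppm of full scale.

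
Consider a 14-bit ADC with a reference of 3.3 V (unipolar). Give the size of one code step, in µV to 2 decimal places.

201.42 µV

Full-scale span = 3.3 V.
LSB = 3.3 / 2^14 = 3.3 / 16384 = 0.000201416 V = 201.42 µV.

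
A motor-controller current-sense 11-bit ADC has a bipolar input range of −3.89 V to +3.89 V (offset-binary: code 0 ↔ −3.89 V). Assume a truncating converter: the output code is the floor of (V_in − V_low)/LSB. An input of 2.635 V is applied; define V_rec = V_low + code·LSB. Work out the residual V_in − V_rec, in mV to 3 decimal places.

Step size: 7.78 V ÷ 2^11 = 3.799 mV.
(2.635 − (−3.89))/0.00379883 = 1717.6350; ⌊·⌋ gives code 1717.
Code 1717 maps back to (−3.89) + 1717×0.00379883 V = 2.6325879 V.
Error = 2.635 − 2.6325879 = 0.00241211 V = 2.412 mV.

2.412 mV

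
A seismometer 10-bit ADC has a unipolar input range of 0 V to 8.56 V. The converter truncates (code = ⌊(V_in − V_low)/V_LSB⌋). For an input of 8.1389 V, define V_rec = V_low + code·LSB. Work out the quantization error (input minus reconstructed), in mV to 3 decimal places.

One LSB is 8.56 V / 1024 = 8.359 mV.
(V_in − V_low)/LSB = (8.1389 − 0)/0.00835938 = 973.6254 → code 973 (floor).
Code 973 maps back to 0 + 973×0.00835938 V = 8.1336719 V.
V_in − V_rec = 0.00522813 V = 5.228 mV.

5.228 mV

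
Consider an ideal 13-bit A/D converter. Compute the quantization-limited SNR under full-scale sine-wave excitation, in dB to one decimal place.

SNR ≈ 6.02·N + 1.76 dB = 6.02·13 + 1.76 = 80.02 dB.

80.0 dB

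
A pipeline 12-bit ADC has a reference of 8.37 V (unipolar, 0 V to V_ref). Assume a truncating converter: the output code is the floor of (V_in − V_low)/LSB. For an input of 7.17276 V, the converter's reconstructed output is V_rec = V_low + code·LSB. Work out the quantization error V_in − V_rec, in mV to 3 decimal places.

LSB = 8.37/2^12 = 2.043 mV.
(V_in − V_low)/LSB = (7.17276 − 0)/0.00204346 = 3510.1105 → code 3510 (floor).
V_rec = 0 + 3510·0.00204346 = 7.1725342 V.
Error = 7.17276 − 7.1725342 = 0.00022582 V = 0.226 mV.

0.226 mV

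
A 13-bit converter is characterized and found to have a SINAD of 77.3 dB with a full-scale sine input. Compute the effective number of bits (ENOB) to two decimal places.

ENOB = (SINAD − 1.76) / 6.02 = (77.3 − 1.76)/6.02 = 12.548.

12.55 bits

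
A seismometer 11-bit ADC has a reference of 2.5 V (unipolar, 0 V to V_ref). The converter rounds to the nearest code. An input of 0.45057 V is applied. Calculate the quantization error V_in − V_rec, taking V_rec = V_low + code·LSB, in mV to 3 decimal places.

0.131 mV

Step size: 2.5 V ÷ 2^11 = 1.221 mV.
(0.45057 − 0)/0.0012207 = 369.1069; round gives code 369.
Code 369 maps back to 0 + 369×0.0012207 V = 0.45043945 V.
V_in − V_rec = 0.000130547 V = 0.131 mV.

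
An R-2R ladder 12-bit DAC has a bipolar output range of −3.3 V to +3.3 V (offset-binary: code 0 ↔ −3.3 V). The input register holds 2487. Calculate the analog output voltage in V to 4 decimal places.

0.7074 V

LSB = 6.6 V / 2^12 = 1.611 mV.
V_out = (−3.3) + 2487 × 0.00161133 V = 0.707373 V.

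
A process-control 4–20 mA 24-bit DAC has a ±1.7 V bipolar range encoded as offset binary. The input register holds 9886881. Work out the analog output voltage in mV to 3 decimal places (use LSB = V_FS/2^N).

303.634 mV

LSB = 3.4 V / 2^24 = 0.20 µV.
V_out = (−1.7) + 9886881 × 2.02656e-07 V = 0.303634 V.
= 303.634 mV.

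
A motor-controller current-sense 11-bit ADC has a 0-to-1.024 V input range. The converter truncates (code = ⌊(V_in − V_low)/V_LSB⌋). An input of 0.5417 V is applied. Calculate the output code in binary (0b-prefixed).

code 0b10000111011 (decimal 1083)

Full-scale span = 1.024 V; LSB = 1.024/2^11 = 0.500 mV.
(0.5417 − 0) / 0.0005 = 1083.400 LSBs.
Floor → code 1083.
In binary (0b-prefixed): 0b10000111011.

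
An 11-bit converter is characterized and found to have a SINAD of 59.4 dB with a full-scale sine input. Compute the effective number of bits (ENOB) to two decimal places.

9.57 bits

ENOB = (SINAD − 1.76) / 6.02 = (59.4 − 1.76)/6.02 = 9.575.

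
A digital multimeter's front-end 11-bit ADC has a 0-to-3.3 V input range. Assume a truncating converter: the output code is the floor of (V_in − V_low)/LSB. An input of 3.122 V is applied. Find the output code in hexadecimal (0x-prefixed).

code 0x791 (decimal 1937)

With 2048 levels over 3.3 V, one step is 1.611 mV.
(3.122 − 0) / 0.00161133 = 1937.532 LSBs.
So the output code is 1937.
In hexadecimal (0x-prefixed): 0x791.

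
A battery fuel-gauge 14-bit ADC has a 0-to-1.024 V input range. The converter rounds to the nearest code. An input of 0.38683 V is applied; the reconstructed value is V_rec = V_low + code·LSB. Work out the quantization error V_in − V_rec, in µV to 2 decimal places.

LSB = 1.024/2^14 = 62.50 µV.
(V_in − V_low)/LSB = (0.38683 − 0)/6.25e-05 = 6189.2800 → code 6189 (round).
V_rec = 0 + 6189·6.25e-05 = 0.3868125 V.
Error = 0.38683 − 0.3868125 = 1.75e-05 V = 17.50 µV.

17.50 µV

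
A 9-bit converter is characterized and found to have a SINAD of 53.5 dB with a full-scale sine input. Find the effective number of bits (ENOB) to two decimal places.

ENOB = (SINAD − 1.76) / 6.02 = (53.5 − 1.76)/6.02 = 8.595.

8.59 bits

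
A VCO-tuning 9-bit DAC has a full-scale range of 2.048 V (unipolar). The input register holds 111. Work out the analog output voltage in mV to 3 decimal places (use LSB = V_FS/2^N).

LSB = 2.048 V / 2^9 = 4.000 mV.
V_out = 0 + 111 × 0.004 V = 0.444 V.
= 444.000 mV.

444.000 mV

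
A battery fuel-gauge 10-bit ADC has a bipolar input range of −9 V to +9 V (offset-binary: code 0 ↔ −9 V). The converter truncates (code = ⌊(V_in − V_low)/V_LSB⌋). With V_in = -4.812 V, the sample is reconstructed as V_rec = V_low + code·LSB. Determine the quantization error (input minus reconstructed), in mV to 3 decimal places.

4.406 mV

One LSB is 18 V / 1024 = 17.578 mV.
(-4.812 − (−9))/0.0175781 = 238.2507; ⌊·⌋ gives code 238.
V_rec = (−9) + 238·0.0175781 = -4.8164062 V.
V_in − V_rec = 0.00440625 V = 4.406 mV.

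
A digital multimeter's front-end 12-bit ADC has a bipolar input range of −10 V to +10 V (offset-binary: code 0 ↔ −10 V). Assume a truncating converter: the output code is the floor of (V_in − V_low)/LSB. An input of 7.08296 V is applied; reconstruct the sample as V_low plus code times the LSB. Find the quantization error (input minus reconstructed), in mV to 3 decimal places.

One LSB is 20 V / 4096 = 4.883 mV.
Scaled input = 3498.5902 LSBs, so code = 3498.
Reconstructed: 7.0800781 V.
Error = 7.08296 − 7.0800781 = 0.00288187 V = 2.882 mV.

2.882 mV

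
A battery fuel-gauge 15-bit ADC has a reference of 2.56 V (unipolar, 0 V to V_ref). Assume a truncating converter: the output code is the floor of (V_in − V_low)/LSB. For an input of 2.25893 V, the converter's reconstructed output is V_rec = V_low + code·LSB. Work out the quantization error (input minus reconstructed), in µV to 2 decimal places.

23.75 µV

Step size: 2.56 V ÷ 2^15 = 78.12 µV.
(2.25893 − 0)/7.8125e-05 = 28914.3040; ⌊·⌋ gives code 28914.
V_rec = 0 + 28914·7.8125e-05 = 2.2589062 V.
V_in − V_rec = 2.375e-05 V = 23.75 µV.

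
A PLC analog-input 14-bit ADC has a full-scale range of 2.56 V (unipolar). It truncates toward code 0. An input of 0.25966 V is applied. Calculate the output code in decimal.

code 1661

With 16384 levels over 2.56 V, one step is 156.25 µV.
(V_in − V_low)/LSB = (0.25966 − 0) / 0.00015625 = 1661.824.
⌊·⌋(1661.824) = 1661.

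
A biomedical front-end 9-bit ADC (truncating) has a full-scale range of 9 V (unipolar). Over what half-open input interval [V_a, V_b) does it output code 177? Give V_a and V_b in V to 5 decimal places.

[3.11133 V, 3.12891 V)

LSB = 9/2^9 = 17.578 mV.
V_a = V_low + 177·LSB = 3.11133 V; V_b = V_low + 178·LSB = 3.12891 V.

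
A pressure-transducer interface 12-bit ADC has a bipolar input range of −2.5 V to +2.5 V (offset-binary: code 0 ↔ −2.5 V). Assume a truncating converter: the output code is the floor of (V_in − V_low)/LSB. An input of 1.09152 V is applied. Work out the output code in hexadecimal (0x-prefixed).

Full-scale span = 5 V; LSB = 5/2^12 = 1.221 mV.
(V_in − V_low)/LSB = (1.09152 − (−2.5)) / 0.0012207 = 2942.173.
⌊·⌋(2942.173) = 2942.
In hexadecimal (0x-prefixed): 0xB7E.

code 0xB7E (decimal 2942)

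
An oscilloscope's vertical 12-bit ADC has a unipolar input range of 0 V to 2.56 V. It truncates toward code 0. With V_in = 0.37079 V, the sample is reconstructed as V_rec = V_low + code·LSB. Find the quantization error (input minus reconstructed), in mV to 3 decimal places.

0.165 mV

LSB = 2.56/2^12 = 0.625 mV.
Scaled input = 593.2640 LSBs, so code = 593.
V_rec = 0 + 593·0.000625 = 0.370625 V.
V_in − V_rec = 0.000165 V = 0.165 mV.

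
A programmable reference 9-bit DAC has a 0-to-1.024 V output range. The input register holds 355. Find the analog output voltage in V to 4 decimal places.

LSB = 1.024 V / 2^9 = 2.000 mV.
V_out = 0 + 355 × 0.002 V = 0.71 V.

0.7100 V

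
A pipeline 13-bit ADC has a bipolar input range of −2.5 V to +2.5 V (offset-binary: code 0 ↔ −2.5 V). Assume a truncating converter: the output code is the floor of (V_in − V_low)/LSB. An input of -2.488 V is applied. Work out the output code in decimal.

With 8192 levels over 5 V, one step is 0.610 mV.
Input sits at 19.661 steps above V_low.
Floor → code 19.

code 19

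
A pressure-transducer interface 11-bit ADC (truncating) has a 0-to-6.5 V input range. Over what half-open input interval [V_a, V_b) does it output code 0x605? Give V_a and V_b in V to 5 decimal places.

[4.89087 V, 4.89404 V)

LSB = 6.5/2^11 = 3.174 mV.
Code 0x605 = 1541 decimal.
V_a = V_low + 1541·LSB = 4.89087 V; V_b = V_low + 1542·LSB = 4.89404 V.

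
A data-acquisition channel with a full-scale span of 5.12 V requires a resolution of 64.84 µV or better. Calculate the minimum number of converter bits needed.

17 bits

Number of steps required ≥ 5.12 V / 64.84 µV = 78963.60.
Need 2^N ≥ 78963.60; 2^16 = 65536, 2^17 = 131072.
Minimum N = 17.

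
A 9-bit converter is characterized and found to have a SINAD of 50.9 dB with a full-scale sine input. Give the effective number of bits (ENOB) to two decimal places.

ENOB = (SINAD − 1.76) / 6.02 = (50.9 − 1.76)/6.02 = 8.163.

8.16 bits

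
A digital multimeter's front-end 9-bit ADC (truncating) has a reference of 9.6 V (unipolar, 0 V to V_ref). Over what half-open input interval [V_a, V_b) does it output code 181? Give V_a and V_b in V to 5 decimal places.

LSB = 9.6/2^9 = 18.750 mV.
V_a = V_low + 181·LSB = 3.39375 V; V_b = V_low + 182·LSB = 3.4125 V.

[3.39375 V, 3.41250 V)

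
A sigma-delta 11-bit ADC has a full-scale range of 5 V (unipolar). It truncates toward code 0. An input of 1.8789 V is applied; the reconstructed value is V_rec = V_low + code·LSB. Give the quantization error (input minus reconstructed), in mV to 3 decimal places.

1.459 mV

Step size: 5 V ÷ 2^11 = 2.441 mV.
Scaled input = 769.5974 LSBs, so code = 769.
Reconstructed: 1.8774414 V.
Difference: 0.00145859 V → 1.459 mV.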